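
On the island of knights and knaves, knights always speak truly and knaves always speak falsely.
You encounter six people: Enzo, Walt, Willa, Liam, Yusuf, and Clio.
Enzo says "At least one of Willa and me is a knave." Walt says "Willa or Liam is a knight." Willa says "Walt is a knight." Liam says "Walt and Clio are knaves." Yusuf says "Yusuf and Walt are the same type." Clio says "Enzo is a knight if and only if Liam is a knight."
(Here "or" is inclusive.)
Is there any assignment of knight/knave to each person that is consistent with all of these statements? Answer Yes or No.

Checking all 64 assignments, each has at least one speaker whose statement's truth value contradicts their type.

No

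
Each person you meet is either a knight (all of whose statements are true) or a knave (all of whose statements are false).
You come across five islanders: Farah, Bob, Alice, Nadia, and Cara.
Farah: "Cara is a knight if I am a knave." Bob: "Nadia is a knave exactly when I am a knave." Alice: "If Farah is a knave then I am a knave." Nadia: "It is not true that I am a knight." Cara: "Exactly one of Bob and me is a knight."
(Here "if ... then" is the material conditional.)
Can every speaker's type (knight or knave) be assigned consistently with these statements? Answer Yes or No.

No

Checking all 32 assignments, each has at least one speaker whose statement's truth value contradicts their type.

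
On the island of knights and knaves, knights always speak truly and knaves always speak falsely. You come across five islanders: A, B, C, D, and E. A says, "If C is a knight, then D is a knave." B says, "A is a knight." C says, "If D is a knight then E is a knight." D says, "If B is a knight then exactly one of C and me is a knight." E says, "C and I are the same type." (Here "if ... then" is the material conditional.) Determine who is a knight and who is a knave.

Suppose A is a knight. Then A's statement "if C is a knight, then D is a knave" would have to be true. Checking the 16 ways to assign the others, none is consistent with every speaker.
(For instance, with B=knave, C=knight, D=knight, E=knight, A's claim "if C is a knight, then D is a knave" comes out false where it would need to be true.)
So A must be a knave, making "if C is a knight, then D is a knave" false. Taking A=knave, B=knave, C=knight, D=knight, E=knight, each remaining statement checks out:
  B (knave): "A is a knight" — false. ✓
  C (knight): "if D is a knight then E is a knight" — true. ✓
  D (knight): "if B is a knight then exactly one of C and me is a knight" — true. ✓
  E (knight): "C and I are the same type" — true. ✓
This is the unique consistent assignment.

A is a knave, B is a knave, C is a knight, D is a knight, and E is a knight.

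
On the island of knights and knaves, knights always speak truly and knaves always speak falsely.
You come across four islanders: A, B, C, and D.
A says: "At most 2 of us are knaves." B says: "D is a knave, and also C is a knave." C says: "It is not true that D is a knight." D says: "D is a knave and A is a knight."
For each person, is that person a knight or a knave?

Suppose A is a knight. Then A's statement "at most 2 of us are knaves" would have to be true. Checking the 8 ways to assign the others, none is consistent with every speaker.
(For instance, with B=knave, C=knight, D=knave, D's claim "D is a knave and A is a knight" comes out true where it would need to be false.)
So A must be a knave, making "at most 2 of us are knaves" false. Taking A=knave, B=knave, C=knight, D=knave, each remaining statement checks out:
  B (knave): "D is a knave, and also C is a knave" — false. ✓
  C (knight): "it is not true that D is a knight" — true. ✓
  D (knave): "D is a knave and A is a knight" — false. ✓
This is the unique consistent assignment.

Knights: C. Knaves: A, B, and D.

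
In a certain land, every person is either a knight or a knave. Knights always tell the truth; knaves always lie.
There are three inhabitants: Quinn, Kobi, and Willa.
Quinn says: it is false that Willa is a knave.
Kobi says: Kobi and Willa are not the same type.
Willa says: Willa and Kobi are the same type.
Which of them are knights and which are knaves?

As a knave, Quinn's statement "it is false that Willa is a knave" should be False; it is.
Kobi is a knight; "Kobi and Willa are not the same type" is true, as required.
Since Willa is a knave, "Willa and Kobi are the same type" needs to be False, which holds.

Quinn is a knave, Kobi is a knight, and Willa is a knave.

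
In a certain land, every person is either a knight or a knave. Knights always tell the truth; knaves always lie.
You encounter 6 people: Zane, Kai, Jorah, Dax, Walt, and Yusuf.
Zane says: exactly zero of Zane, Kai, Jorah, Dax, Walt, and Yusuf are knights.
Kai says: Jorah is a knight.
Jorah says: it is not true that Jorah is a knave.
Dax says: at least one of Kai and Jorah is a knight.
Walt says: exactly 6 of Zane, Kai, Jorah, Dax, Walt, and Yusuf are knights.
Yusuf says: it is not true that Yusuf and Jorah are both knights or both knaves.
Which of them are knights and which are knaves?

Zane is a knave, and the claim "exactly zero of Zane, Kai, Jorah, Dax, Walt, and Yusuf are knights" is indeed false.
Kai is a knave; "Jorah is a knight" is false, as required.
Jorah (knave): "it is not true that Jorah is a knave" — false. ✓
As a knave, Dax's statement "at least one of Kai and Jorah is a knight" should be false; it is.
As a knave, Walt's statement "exactly 6 of Zane, Kai, Jorah, Dax, Walt, and Yusuf are knights" should be false; it is.
Since Yusuf is a knight, "it is not true that Yusuf and Jorah are both knights or both knaves" needs to be True, which holds.

Zane is a knave, Kai is a knave, Jorah is a knave, Dax is a knave, Walt is a knave, and Yusuf is a knight.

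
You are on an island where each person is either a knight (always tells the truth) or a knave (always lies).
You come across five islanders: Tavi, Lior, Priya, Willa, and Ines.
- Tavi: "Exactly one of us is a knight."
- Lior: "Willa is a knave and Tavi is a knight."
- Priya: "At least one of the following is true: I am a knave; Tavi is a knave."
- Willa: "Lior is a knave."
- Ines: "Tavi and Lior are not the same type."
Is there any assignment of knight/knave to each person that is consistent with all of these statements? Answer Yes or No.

Yes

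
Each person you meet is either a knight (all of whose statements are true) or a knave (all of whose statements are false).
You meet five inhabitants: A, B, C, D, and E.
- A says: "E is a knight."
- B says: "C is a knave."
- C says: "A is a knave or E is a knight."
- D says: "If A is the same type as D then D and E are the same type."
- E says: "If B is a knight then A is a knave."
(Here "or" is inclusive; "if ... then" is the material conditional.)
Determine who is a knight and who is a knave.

Suppose A is a knave. Then A's statement "E is a knight" would have to be false. Checking the 16 ways to assign the others, none is consistent with every speaker.
(For instance, with B=knave, C=knight, D=knight, E=knight, A's claim "E is a knight" comes out true where it would need to be false.)
So A must be a knight, making "E is a knight" true. Taking A=knight, B=knave, C=knight, D=knight, E=knight, each remaining statement checks out:
  B (knave): "C is a knave" — false. ✓
  C (knight): "A is a knave or E is a knight" — true. ✓
  D (knight): "if A is the same type as D then D and E are the same type" — true. ✓
  E (knight): "if B is a knight then A is a knave" — true. ✓
This is the unique consistent assignment.

A is a knight, B is a knave, C is a knight, D is a knight, and E is a knight.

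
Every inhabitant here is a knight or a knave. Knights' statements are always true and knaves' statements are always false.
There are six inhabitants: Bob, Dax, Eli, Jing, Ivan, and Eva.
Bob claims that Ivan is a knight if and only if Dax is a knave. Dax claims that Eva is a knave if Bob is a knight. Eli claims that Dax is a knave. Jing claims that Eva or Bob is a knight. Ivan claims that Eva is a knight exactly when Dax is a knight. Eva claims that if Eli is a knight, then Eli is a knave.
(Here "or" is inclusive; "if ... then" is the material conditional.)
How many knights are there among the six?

4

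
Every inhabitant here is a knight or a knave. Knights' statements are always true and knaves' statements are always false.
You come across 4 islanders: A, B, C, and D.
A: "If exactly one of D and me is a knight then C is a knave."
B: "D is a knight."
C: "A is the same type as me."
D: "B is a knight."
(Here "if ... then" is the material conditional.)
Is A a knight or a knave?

A is a knight.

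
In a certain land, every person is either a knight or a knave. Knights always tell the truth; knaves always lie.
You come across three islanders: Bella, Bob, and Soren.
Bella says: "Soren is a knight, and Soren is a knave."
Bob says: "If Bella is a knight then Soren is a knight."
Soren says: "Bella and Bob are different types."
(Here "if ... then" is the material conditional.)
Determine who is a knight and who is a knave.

Bella is a knave, Bob is a knight, and Soren is a knight.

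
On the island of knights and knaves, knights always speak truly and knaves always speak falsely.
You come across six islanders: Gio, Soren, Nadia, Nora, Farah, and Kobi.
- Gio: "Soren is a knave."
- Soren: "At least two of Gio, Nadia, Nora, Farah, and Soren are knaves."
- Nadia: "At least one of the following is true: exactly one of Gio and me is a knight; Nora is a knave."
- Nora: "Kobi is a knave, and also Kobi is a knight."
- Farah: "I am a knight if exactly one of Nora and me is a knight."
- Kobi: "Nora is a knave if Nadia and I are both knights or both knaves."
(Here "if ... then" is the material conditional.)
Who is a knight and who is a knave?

Knights: Soren, Nadia, Farah, and Kobi. Knaves: Gio and Nora.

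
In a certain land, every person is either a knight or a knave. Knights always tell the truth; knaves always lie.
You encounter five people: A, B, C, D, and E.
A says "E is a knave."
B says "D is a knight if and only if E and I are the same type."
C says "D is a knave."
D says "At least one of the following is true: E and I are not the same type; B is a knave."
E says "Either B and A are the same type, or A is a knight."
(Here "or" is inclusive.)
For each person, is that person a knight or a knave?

Knights: D and E. Knaves: A, B, and C.

As a knave, A's statement "E is a knave" should be False; it is.
B is a knave, so "D is a knight if and only if E and I are the same type" must be False — and it is.
As a knave, C's statement "D is a knave" should be False; it is.
D is a knight, and the claim "at least one of the following is true: E and I are not the same type; B is a knave" is indeed true.
E (knight): "either B and A are the same type, or A is a knight" — true. ✓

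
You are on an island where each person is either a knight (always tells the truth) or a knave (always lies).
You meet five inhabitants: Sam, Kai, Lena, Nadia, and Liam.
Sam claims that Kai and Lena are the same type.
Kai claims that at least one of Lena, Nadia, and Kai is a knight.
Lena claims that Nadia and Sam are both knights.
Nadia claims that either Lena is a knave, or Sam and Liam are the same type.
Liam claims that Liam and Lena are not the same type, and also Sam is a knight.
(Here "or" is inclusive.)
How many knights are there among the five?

2

The unique consistent assignment is Sam=knave, Kai=knight, Lena=knave, Nadia=knight, Liam=knave.
That has 2 knights.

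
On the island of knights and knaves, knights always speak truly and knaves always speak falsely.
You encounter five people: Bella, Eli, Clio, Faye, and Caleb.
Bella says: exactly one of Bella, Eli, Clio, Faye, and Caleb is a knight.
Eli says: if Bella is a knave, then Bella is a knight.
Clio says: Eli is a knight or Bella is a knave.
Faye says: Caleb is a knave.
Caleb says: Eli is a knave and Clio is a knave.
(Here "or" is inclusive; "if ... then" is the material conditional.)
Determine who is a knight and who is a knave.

Bella (knave): "exactly one of Bella, Eli, Clio, Faye, and Caleb is a knight" — false. ✓
As a knave, Eli's statement "if Bella is a knave, then Bella is a knight" should be false; it is.
Clio (knight): "Eli is a knight or Bella is a knave" — true. ✓
As a knight, Faye's statement "Caleb is a knave" should be true; it is.
Caleb (knave): "Eli is a knave and Clio is a knave" — false. ✓

Bella is a knave, Eli is a knave, Clio is a knight, Faye is a knight, and Caleb is a knave.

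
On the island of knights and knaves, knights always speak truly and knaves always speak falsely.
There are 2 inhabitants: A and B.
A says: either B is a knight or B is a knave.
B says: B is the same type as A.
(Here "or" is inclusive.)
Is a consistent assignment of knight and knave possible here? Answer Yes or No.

Yes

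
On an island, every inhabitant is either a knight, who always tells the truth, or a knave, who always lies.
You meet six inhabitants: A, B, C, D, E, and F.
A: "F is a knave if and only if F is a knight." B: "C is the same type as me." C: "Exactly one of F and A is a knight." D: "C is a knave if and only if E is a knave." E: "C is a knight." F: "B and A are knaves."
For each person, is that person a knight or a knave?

A is a knave, B is a knave, C is a knight, D is a knight, E is a knight, and F is a knight.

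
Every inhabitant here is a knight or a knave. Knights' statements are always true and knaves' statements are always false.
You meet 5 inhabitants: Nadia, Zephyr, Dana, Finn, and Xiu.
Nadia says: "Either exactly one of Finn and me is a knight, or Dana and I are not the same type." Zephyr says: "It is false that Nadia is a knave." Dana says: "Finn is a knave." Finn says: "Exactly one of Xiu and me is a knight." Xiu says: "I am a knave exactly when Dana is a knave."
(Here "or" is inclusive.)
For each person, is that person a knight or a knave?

Nadia is a knight, Zephyr is a knight, Dana is a knight, Finn is a knave, and Xiu is a knave.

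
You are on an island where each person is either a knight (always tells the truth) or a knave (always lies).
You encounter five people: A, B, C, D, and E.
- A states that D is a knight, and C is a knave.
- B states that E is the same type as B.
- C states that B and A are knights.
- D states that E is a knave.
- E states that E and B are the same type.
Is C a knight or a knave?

C is a knave.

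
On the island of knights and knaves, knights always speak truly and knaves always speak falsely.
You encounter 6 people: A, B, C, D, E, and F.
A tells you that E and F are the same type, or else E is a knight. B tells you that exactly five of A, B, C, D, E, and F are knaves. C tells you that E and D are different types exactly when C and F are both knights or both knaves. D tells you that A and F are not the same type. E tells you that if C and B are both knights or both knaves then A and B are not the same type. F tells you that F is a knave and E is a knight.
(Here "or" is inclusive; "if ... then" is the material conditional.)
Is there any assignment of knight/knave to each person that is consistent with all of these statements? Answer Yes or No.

Checking all 64 assignments, each has at least one speaker whose statement's truth value contradicts their type.

No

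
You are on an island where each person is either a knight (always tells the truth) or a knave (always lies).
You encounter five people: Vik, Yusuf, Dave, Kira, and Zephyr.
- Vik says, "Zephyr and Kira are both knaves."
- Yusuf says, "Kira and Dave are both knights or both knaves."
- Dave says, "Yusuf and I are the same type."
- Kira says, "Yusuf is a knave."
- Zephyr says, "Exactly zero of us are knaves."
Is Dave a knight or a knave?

Dave is a knave.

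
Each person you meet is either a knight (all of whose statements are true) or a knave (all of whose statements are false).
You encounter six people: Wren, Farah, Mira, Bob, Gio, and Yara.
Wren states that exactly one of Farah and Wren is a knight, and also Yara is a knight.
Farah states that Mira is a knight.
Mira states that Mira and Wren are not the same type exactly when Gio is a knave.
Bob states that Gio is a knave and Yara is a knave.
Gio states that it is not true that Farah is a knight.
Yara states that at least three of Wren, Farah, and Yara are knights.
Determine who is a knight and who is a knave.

Wren is a knave; "exactly one of Farah and Wren is a knight, and also Yara is a knight" is false, as required.
Farah (knight): "Mira is a knight" — true. ✓
As a knight, Mira's statement "Mira and Wren are not the same type exactly when Gio is a knave" should be true; it is.
Bob is a knight, and the claim "Gio is a knave and Yara is a knave" is indeed true.
Since Gio is a knave, "it is not true that Farah is a knight" needs to be false, which holds.
Yara is a knave; "at least three of Wren, Farah, and Yara are knights" is false, as required.

Wren is a knave, Farah is a knight, Mira is a knight, Bob is a knight, Gio is a knave, and Yara is a knave.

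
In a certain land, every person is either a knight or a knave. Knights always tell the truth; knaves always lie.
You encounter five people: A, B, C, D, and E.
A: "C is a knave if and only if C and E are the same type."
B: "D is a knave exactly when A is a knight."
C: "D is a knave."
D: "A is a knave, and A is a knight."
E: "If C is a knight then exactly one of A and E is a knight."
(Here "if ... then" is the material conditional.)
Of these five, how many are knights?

2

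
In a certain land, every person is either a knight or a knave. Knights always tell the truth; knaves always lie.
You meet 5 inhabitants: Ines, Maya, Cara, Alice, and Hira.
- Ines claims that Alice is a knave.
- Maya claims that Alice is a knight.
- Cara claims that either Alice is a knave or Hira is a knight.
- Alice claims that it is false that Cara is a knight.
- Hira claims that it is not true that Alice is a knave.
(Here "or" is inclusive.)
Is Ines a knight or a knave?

Consistent assignments: {Ines=knight, Maya=knave, Cara=knight, Alice=knave, Hira=knave}
In every consistent assignment, Ines is a knight.

Ines is a knight.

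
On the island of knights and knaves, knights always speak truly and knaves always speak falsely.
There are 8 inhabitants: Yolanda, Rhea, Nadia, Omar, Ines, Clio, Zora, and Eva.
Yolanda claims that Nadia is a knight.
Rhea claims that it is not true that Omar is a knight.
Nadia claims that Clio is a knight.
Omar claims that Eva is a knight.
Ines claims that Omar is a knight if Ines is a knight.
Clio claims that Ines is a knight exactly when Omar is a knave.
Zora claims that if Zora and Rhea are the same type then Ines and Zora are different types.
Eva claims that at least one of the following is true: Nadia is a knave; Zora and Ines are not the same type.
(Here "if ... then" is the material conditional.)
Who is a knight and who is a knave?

Knights: Omar, Ines, Zora, and Eva. Knaves: Yolanda, Rhea, Nadia, and Clio.

Yolanda is a knave; "Nadia is a knight" is False, as required.
Rhea is a knave; "it is not true that Omar is a knight" is False, as required.
Nadia (knave): "Clio is a knight" — False. ✓
Since Omar is a knight, "Eva is a knight" needs to be True, which holds.
As a knight, Ines's statement "Omar is a knight if Ines is a knight" should be True; it is.
Clio is a knave; "Ines is a knight exactly when Omar is a knave" is False, as required.
Zora is a knight, and the claim "if Zora and Rhea are the same type then Ines and Zora are different types" is indeed True.
Eva is a knight, and the claim "at least one of the following is true: Nadia is a knave; Zora and Ines are not the same type" is indeed True.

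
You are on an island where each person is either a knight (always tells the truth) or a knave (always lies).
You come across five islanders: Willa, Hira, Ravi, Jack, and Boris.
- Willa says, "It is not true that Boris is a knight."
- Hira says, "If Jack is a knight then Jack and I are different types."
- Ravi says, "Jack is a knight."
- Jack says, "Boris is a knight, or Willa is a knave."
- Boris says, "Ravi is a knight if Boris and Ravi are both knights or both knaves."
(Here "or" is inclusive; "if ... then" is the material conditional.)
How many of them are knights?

2

The unique consistent assignment is Willa=knight, Hira=knight, Ravi=knave, Jack=knave, Boris=knave.
That has 2 knights.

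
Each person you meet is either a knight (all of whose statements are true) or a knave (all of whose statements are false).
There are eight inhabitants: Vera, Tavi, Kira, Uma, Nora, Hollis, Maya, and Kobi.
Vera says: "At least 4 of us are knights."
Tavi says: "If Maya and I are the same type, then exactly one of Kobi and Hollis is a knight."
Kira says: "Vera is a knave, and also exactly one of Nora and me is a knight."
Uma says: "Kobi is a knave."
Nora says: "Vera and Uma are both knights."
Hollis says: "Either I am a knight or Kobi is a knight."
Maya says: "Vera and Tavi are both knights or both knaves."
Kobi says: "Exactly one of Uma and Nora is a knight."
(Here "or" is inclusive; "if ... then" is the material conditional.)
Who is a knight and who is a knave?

Vera is a knight, Tavi is a knight, Kira is a knave, Uma is a knight, Nora is a knight, Hollis is a knight, Maya is a knight, and Kobi is a knave.

As a knight, Vera's statement "at least 4 of us are knights" should be true; it is.
Tavi is a knight, so "if Maya and I are the same type, then exactly one of Kobi and Hollis is a knight" must be true — and it is.
As a knave, Kira's statement "Vera is a knave, and also exactly one of Nora and me is a knight" should be False; it is.
Uma (knight): "Kobi is a knave" — true. ✓
Nora is a knight, so "Vera and Uma are both knights" must be true — and it is.
Since Hollis is a knight, "either I am a knight or Kobi is a knight" needs to be true, which holds.
Since Maya is a knight, "Vera and Tavi are both knights or both knaves" needs to be true, which holds.
As a knave, Kobi's statement "exactly one of Uma and Nora is a knight" should be False; it is.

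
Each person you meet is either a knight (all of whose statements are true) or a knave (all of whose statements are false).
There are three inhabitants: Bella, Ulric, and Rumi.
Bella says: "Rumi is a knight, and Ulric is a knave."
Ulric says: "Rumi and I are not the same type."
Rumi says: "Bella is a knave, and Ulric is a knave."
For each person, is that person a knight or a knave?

Bella is a knave, Ulric is a knight, and Rumi is a knave.

Suppose Bella is a knight. Then Bella's statement "Rumi is a knight, and Ulric is a knave" would have to be true. Checking the 4 ways to assign the others, none is consistent with every speaker.
(For instance, with Ulric=knight, Rumi=knave, Bella's claim "Rumi is a knight, and Ulric is a knave" comes out false where it would need to be true.)
So Bella must be a knave, making "Rumi is a knight, and Ulric is a knave" false. Taking Bella=knave, Ulric=knight, Rumi=knave, each remaining statement checks out:
  Ulric (knight): "Rumi and I are not the same type" — true. ✓
  Rumi (knave): "Bella is a knave, and Ulric is a knave" — false. ✓
This is the unique consistent assignment.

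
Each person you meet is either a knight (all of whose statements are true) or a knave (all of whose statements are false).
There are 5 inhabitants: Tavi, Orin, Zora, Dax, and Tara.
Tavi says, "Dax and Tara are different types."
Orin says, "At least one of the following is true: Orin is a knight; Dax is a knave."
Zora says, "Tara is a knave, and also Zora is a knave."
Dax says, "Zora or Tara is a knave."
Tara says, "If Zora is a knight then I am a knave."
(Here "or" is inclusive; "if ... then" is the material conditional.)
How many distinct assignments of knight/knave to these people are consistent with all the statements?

2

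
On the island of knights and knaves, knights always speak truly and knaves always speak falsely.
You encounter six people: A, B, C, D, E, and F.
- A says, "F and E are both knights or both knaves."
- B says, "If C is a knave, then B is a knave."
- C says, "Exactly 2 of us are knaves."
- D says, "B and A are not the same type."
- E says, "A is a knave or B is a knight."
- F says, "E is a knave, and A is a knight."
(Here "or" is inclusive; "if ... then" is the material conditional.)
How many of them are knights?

4

The unique consistent assignment is A=knave, B=knight, C=knight, D=knight, E=knight, F=knave.
That has 4 knights.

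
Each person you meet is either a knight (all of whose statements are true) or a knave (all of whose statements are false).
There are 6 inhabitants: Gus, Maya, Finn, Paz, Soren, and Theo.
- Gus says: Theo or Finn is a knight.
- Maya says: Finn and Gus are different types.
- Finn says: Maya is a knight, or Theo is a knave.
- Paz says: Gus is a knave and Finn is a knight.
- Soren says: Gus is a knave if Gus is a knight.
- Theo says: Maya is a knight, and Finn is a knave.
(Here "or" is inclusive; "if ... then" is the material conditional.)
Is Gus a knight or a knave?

Consistent assignments: {Gus=knight, Maya=knave, Finn=knight, Paz=knave, Soren=knave, Theo=knave}
In every consistent assignment, Gus is a knight.

Gus is a knight.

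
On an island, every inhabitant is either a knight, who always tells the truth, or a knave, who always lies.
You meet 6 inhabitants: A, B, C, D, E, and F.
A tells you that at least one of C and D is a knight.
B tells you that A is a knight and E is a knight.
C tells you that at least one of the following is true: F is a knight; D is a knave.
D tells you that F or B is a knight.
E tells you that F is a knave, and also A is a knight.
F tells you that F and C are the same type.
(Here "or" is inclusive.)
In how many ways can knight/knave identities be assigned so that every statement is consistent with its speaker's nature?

1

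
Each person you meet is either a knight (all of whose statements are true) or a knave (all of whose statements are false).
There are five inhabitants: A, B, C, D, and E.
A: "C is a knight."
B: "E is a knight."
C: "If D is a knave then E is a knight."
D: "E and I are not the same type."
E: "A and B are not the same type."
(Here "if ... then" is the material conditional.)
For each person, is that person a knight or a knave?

Since A is a knave, "C is a knight" needs to be false, which holds.
B is a knave, so "E is a knight" must be false — and it is.
Since C is a knave, "if D is a knave then E is a knight" needs to be false, which holds.
D is a knave; "E and I are not the same type" is false, as required.
Since E is a knave, "A and B are not the same type" needs to be false, which holds.

Knights: none. Knaves: A, B, C, D, and E.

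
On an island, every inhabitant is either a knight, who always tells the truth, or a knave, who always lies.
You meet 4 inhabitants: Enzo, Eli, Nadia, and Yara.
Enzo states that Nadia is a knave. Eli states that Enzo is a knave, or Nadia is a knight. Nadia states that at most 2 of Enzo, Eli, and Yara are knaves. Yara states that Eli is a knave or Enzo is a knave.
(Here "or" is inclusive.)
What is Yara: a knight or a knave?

Yara is a knight.

Consistent assignments: {Enzo=knave, Eli=knight, Nadia=knight, Yara=knight}
In every consistent assignment, Yara is a knight.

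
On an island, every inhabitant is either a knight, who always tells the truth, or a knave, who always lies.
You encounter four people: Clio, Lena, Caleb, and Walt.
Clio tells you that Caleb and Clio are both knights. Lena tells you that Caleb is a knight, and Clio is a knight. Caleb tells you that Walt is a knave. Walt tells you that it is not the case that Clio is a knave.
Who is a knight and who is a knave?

Clio is a knave, Lena is a knave, Caleb is a knight, and Walt is a knave.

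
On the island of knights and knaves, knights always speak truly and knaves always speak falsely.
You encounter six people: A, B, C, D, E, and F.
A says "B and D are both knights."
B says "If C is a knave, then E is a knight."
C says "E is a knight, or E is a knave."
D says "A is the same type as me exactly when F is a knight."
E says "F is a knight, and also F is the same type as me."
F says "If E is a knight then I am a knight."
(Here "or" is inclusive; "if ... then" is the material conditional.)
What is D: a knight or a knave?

D is a knight.

Consistent assignments: {A=knight, B=knight, C=knight, D=knight, E=knight, F=knight}; {A=knight, B=knight, C=knight, D=knight, E=knave, F=knight}
In every consistent assignment, D is a knight.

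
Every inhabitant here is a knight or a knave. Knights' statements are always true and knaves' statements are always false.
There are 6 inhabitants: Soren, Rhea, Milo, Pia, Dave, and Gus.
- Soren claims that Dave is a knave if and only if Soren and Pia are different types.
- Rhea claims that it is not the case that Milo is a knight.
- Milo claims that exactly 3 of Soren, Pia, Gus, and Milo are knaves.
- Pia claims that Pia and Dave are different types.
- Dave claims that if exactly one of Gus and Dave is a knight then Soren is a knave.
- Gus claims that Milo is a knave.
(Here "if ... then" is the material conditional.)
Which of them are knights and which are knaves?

Since Soren is a knight, "Dave is a knave if and only if Soren and Pia are different types" needs to be True, which holds.
Since Rhea is a knight, "it is not the case that Milo is a knight" needs to be True, which holds.
Milo is a knave; "exactly 3 of Soren, Pia, Gus, and Milo are knaves" is false, as required.
As a knave, Pia's statement "Pia and Dave are different types" should be false; it is.
Dave is a knave, so "if exactly one of Gus and Dave is a knight then Soren is a knave" must be false — and it is.
Gus is a knight; "Milo is a knave" is True, as required.

Soren is a knight, Rhea is a knight, Milo is a knave, Pia is a knave, Dave is a knave, and Gus is a knight.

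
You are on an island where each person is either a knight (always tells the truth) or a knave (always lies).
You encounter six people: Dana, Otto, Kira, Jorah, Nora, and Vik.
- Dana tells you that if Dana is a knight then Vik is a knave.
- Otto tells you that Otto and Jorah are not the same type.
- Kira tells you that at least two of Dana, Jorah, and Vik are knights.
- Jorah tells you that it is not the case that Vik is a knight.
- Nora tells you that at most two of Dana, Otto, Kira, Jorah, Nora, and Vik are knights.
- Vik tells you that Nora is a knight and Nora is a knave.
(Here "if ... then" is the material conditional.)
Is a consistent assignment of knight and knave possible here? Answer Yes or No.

No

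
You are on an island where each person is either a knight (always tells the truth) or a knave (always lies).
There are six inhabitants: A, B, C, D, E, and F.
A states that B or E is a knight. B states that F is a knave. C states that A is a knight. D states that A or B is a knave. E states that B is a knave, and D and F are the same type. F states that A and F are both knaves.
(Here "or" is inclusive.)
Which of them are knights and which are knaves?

A is a knight, B is a knight, C is a knight, D is a knave, E is a knave, and F is a knave.

As a knight, A's statement "B or E is a knight" should be True; it is.
B is a knight; "F is a knave" is True, as required.
C is a knight, and the claim "A is a knight" is indeed True.
D is a knave, so "A or B is a knave" must be False — and it is.
E is a knave, so "B is a knave, and D and F are the same type" must be False — and it is.
F is a knave, so "A and F are both knaves" must be False — and it is.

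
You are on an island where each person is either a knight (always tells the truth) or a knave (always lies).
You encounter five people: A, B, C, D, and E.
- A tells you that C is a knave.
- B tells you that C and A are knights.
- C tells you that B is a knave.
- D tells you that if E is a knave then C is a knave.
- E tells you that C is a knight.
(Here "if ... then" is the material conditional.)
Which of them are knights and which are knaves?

A is a knave, B is a knave, C is a knight, D is a knight, and E is a knight.

Suppose A is a knight. Then A's statement "C is a knave" would have to be true. Checking the 16 ways to assign the others, none is consistent with every speaker.
(For instance, with B=knave, C=knight, D=knight, E=knight, A's claim "C is a knave" comes out false where it would need to be true.)
So A must be a knave, making "C is a knave" false. Taking A=knave, B=knave, C=knight, D=knight, E=knight, each remaining statement checks out:
  B (knave): "C and A are knights" — false. ✓
  C (knight): "B is a knave" — true. ✓
  D (knight): "if E is a knave then C is a knave" — true. ✓
  E (knight): "C is a knight" — true. ✓
This is the unique consistent assignment.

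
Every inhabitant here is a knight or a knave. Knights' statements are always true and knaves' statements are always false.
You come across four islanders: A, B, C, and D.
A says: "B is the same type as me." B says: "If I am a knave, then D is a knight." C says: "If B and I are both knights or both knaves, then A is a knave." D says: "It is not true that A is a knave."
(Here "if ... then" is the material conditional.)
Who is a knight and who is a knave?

Knights: B and C. Knaves: A and D.

Suppose A is a knight. Then A's statement "B is the same type as me" would have to be true. Checking the 8 ways to assign the others, none is consistent with every speaker.
(For instance, with B=knight, C=knight, D=knave, C's claim "if B and I are both knights or both knaves, then A is a knave" comes out false where it would need to be true.)
So A must be a knave, making "B is the same type as me" false. Taking A=knave, B=knight, C=knight, D=knave, each remaining statement checks out:
  B (knight): "if I am a knave, then D is a knight" — true. ✓
  C (knight): "if B and I are both knights or both knaves, then A is a knave" — true. ✓
  D (knave): "it is not true that A is a knave" — false. ✓
This is the unique consistent assignment.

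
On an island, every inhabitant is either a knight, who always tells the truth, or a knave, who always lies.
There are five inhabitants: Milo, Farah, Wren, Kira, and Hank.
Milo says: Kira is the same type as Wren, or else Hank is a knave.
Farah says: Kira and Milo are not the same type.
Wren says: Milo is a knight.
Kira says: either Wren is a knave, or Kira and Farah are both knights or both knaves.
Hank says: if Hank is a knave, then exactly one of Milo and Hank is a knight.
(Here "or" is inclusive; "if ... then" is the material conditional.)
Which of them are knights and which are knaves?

Milo is a knave, Farah is a knight, Wren is a knave, Kira is a knight, and Hank is a knight.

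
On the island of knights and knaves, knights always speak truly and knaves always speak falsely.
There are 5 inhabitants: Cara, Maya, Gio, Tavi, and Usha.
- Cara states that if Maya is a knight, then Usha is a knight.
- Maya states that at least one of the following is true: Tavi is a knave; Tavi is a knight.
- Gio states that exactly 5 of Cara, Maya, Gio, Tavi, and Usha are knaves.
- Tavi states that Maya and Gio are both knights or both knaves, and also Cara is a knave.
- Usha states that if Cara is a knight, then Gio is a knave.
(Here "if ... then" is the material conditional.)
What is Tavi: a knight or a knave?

Tavi is a knave.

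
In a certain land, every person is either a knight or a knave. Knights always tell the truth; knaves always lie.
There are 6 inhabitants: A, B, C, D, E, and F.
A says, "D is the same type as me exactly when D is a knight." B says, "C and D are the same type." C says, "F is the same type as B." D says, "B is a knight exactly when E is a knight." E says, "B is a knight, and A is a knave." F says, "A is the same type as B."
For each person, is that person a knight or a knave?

Since A is a knave, "D is the same type as me exactly when D is a knight" needs to be False, which holds.
B is a knave, so "C and D are the same type" must be False — and it is.
C is a knave, and the claim "F is the same type as B" is indeed False.
As a knight, D's statement "B is a knight exactly when E is a knight" should be True; it is.
Since E is a knave, "B is a knight, and A is a knave" needs to be False, which holds.
As a knight, F's statement "A is the same type as B" should be True; it is.

A is a knave, B is a knave, C is a knave, D is a knight, E is a knave, and F is a knight.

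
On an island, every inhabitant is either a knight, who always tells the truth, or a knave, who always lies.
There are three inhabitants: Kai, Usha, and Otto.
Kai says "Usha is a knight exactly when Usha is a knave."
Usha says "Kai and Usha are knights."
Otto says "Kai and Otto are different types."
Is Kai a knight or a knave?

Kai is a knave.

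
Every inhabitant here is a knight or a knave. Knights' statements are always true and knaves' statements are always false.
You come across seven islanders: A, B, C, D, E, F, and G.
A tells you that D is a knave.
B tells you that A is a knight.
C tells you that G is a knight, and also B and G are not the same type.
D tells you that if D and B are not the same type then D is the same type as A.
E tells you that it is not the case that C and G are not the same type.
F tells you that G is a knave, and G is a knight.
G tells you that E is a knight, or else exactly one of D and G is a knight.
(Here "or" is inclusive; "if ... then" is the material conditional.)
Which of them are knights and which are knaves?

Since A is a knight, "D is a knave" needs to be True, which holds.
As a knight, B's statement "A is a knight" should be True; it is.
C is a knave, and the claim "G is a knight, and also B and G are not the same type" is indeed False.
Since D is a knave, "if D and B are not the same type then D is the same type as A" needs to be False, which holds.
E is a knave, and the claim "it is not the case that C and G are not the same type" is indeed False.
F is a knave, so "G is a knave, and G is a knight" must be False — and it is.
G is a knight; "E is a knight, or else exactly one of D and G is a knight" is True, as required.

A is a knight, B is a knight, C is a knave, D is a knave, E is a knave, F is a knave, and G is a knight.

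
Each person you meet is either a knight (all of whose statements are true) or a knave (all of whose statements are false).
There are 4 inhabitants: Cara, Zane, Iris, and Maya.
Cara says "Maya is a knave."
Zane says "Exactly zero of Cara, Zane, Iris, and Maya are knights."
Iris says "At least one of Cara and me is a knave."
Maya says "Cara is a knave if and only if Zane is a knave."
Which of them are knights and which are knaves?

Cara (knave): "Maya is a knave" — False. ✓
As a knave, Zane's statement "exactly zero of Cara, Zane, Iris, and Maya are knights" should be False; it is.
Iris is a knight; "at least one of Cara and me is a knave" is True, as required.
Maya (knight): "Cara is a knave if and only if Zane is a knave" — True. ✓

Knights: Iris and Maya. Knaves: Cara and Zane.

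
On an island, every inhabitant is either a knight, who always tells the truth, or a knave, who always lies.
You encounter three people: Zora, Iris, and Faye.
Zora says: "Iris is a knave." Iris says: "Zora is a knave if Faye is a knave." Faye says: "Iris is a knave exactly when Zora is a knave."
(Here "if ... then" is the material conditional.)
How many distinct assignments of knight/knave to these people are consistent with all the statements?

Consistent assignments:
  Zora=knight, Iris=knave, Faye=knave
  Zora=knave, Iris=knight, Faye=knave

2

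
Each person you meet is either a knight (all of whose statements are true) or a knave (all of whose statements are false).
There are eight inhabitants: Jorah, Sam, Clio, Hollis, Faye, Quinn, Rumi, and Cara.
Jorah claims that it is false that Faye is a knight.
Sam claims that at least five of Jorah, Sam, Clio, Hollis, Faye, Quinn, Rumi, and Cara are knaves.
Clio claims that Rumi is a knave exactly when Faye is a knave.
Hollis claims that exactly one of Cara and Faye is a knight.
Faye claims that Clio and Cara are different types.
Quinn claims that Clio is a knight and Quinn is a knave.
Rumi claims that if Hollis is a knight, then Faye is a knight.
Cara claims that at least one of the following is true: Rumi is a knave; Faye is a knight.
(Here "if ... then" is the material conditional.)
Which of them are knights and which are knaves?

Jorah is a knight, and the claim "it is false that Faye is a knight" is indeed True.
Sam is a knight, and the claim "at least five of Jorah, Sam, Clio, Hollis, Faye, Quinn, Rumi, and Cara are knaves" is indeed True.
Clio is a knave, and the claim "Rumi is a knave exactly when Faye is a knave" is indeed False.
Hollis is a knave, and the claim "exactly one of Cara and Faye is a knight" is indeed False.
Faye (knave): "Clio and Cara are different types" — False. ✓
Quinn is a knave, so "Clio is a knight and Quinn is a knave" must be False — and it is.
Rumi is a knight, and the claim "if Hollis is a knight, then Faye is a knight" is indeed True.
As a knave, Cara's statement "at least one of the following is true: Rumi is a knave; Faye is a knight" should be False; it is.

Jorah is a knight, Sam is a knight, Clio is a knave, Hollis is a knave, Faye is a knave, Quinn is a knave, Rumi is a knight, and Cara is a knave.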